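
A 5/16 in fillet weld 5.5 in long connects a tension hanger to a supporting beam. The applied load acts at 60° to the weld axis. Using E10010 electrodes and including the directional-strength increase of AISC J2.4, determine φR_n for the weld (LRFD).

E100XX → F_EXX = 100 ksi.
t_e = 0.707 × 0.3125 = 0.2209 in; A_we = 0.2209 × 5.5 = 1.215 in².
Directional factor: 1.0 + 0.5 sin^1.5(60°) = 1.403.
F_nw = 0.6 × 100 × 1.403 = 84.18 ksi.
φR_n = 0.75 × 84.18 × 1.215 = 76.72 kip.

φR_n ≈ 76.7 kip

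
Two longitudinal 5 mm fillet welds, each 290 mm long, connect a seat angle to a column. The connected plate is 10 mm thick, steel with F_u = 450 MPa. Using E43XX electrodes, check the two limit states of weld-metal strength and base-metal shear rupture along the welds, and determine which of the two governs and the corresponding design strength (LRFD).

E43XX → F_EXX = 430 MPa.
t_e = 0.707 × 5 = 3.535 mm; L = 580 mm.
Weld metal: φR_n = 0.75 × 0.6 × 430 × 3.535 × 580 × 10⁻³ = 396.7 kN.
Base metal (shear rupture): φR_n = 0.75 × 0.6 × 450 × 10 × 580 × 10⁻³ = 1174 kN.
Governing: weld metal.

φR_n ≈ 397 kN (weld metal governs)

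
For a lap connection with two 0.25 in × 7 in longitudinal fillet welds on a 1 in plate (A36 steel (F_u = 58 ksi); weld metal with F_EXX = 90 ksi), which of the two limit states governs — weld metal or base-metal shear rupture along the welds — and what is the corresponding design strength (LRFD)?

t_e = 0.707 × 0.25 = 0.1767 in; L = 14 in.
Weld metal: φR_n = 0.75 × 0.6 × 90 × 0.1767 × 14 = 100.2 kip.
Base metal (shear rupture): φR_n = 0.75 × 0.6 × 58 × 1 × 14 = 365.4 kip.
Governing: weld metal.

φR_n ≈ 100 kip (weld metal governs)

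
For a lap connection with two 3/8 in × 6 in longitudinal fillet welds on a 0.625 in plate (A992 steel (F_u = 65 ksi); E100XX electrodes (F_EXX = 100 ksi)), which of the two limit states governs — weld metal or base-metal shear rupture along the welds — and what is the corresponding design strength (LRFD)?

φR_n ≈ 143 kip (weld metal governs)

t_e = 0.707 × 0.375 = 0.2651 in; L = 12 in.
Weld metal: φR_n = 0.75 × 0.6 × 100 × 0.2651 × 12 = 143.2 kip.
Base metal (shear rupture): φR_n = 0.75 × 0.6 × 65 × 0.625 × 12 = 219.4 kip.
Governing: weld metal.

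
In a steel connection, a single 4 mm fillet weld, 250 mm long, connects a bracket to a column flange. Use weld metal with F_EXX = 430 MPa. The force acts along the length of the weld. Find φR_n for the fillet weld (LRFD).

φR_n ≈ 137 kN

Effective throat t_e = 0.707 × 4 = 2.828 mm.
Total length L = 250 mm; A_we = 2.828 × 250 = 707 mm².
F_nw = 0.6 F_EXX = 0.6 × 430 = 258 MPa.
φR_n = 0.75 × 258 × 707 × 10⁻³ = 136.8 kN.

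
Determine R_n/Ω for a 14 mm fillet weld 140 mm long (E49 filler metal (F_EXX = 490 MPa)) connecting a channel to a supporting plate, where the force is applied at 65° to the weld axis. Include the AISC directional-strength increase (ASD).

t_e = 0.707 × 14 = 9.898 mm; A_we = 9.898 × 140 = 1386 mm².
Directional factor: 1.0 + 0.5 sin^1.5(65°) = 1.431.
F_nw = 0.6 × 490 × 1.431 = 420.8 MPa.
R_n/Ω = (420.8 × 1386) / 2.0 × 10⁻³ = 291.6 kN.

R_n/Ω ≈ 292 kN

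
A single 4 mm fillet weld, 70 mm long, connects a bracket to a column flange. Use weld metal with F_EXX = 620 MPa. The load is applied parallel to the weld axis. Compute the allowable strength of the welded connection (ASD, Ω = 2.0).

R_n/Ω ≈ 36.8 kN

Effective throat t_e = 0.707 × 4 = 2.828 mm.
Total length L = 70 mm; A_we = 2.828 × 70 = 198 mm².
F_nw = 0.6 F_EXX = 0.6 × 620 = 372 MPa.
R_n = 372 × 198 × 10⁻³ = 73.64 kN; R_n/Ω = 73.64/2.0 = 36.82 kN.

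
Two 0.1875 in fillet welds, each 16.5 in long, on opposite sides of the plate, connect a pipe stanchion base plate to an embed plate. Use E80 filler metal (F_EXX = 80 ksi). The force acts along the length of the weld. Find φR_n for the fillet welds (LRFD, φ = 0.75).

φR_n ≈ 157 kips

Effective throat t_e = 0.707 × 0.1875 = 0.1326 in.
Total length L = 33 in; A_we = 0.1326 × 33 = 4.375 in².
F_nw = 0.6 F_EXX = 0.6 × 80 = 48 ksi.
φR_n = 0.75 × 48 × 4.375 = 157.5 kips.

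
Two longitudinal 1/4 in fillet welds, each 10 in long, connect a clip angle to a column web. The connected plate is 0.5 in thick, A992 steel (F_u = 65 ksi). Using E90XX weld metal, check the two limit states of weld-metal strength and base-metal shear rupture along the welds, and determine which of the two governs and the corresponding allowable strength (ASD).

R_n/Ω ≈ 95.4 kip (weld metal governs)

E90XX → F_EXX = 90 ksi.
t_e = 0.707 × 0.25 = 0.1767 in; L = 20 in.
Weld metal: R_n/Ω = (1/2.0) × 0.6 × 90 × 0.1767 × 20 = 95.44 kip.
Base metal (shear rupture): R_n/Ω = (1/2.0) × 0.6 × 65 × 0.5 × 20 = 195 kip.
Governing: weld metal.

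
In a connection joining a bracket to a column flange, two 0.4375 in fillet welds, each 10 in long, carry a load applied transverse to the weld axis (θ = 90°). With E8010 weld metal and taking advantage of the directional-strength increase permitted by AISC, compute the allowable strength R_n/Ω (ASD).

E80XX → F_EXX = 80 ksi.
t_e = 0.707 × 0.4375 = 0.3093 in; A_we = 0.3093 × 20 = 6.186 in².
Directional factor: 1.0 + 0.5 sin^1.5(90°) = 1.5.
F_nw = 0.6 × 80 × 1.5 = 72 ksi.
R_n/Ω = (72 × 6.186) / 2.0 = 222.7 kips.

R_n/Ω ≈ 223 kips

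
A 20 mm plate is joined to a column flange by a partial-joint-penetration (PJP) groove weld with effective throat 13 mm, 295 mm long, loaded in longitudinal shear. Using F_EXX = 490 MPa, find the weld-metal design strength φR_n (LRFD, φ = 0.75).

φR_n ≈ 846 kN

Effective throat (given) t_e = 13 mm.
A_we = 13 × 295 = 3835 mm².
F_nw = 0.6 F_EXX = 294 MPa.
φR_n = 0.75 × 294 × 3835 × 10⁻³ = 845.6 kN.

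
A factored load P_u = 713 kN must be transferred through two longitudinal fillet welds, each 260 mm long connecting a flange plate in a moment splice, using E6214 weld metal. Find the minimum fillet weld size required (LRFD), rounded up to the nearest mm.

w = 7 mm

E62XX → F_EXX = 620 MPa.
Total weld length L = 520 mm.
Required throat t_e = P_u / (φ × 0.6 F_EXX × L) = 713 / (0.75 × 0.6 × 620 × 520 × 10⁻³) = 4.915 mm.
Required leg w = t_e / 0.707 = 6.951 mm → use 7 mm.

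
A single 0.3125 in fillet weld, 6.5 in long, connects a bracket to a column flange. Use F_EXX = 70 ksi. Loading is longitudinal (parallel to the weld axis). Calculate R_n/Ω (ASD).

R_n/Ω ≈ 30.2 kip

Effective throat t_e = 0.707 × 0.3125 = 0.2209 in.
Total length L = 6.5 in; A_we = 0.2209 × 6.5 = 1.436 in².
F_nw = 0.6 F_EXX = 0.6 × 70 = 42 ksi.
R_n = 42 × 1.436 = 60.32 kip; R_n/Ω = 60.32/2.0 = 30.16 kip.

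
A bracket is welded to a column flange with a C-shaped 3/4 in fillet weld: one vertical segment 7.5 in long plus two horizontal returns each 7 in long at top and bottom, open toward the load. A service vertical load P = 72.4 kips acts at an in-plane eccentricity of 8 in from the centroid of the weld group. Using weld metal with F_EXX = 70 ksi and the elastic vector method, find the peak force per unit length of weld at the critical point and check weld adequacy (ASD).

f_max ≈ 12.8 kip/in; NOT adequate

Total weld length L_w = 21.5 in. Treat welds as unit-width lines.
Centroid: x̄ = 2×7×3.5 / 21.5 = 2.279 in from the vertical weld.
Polar moment about centroid: J = I_x + I_y = [7.5³/12 + 2×7×3.75²] + [7.5×2.279² + 2(7³/12 + 7×1.221²)] = 349 in³.
Direct shear f_v = P/L_w = 72.4 / 21.5 = 3.367 kip/in (vertical).
Torsion M = P·e = 72.4 × 8 = 579.2 kip·in.
Critical point at (x, y) = (4.721, 3.75) from centroid. f_tx = M·y/J = 6.223 kip/in; f_ty = M·x/J = 7.834 kip/in.
Resultant f_max = √[f_tx² + (f_v + f_ty)²] = √[6.223² + (3.367 + 7.834)²] = 12.81 kip/in.
Capacity per unit length: r_n/Ω = (1/2.0) × 0.6 × 70 × (0.707 × 0.75) = 11.14 kip/in.
12.81 > 11.14 → NOT adequate.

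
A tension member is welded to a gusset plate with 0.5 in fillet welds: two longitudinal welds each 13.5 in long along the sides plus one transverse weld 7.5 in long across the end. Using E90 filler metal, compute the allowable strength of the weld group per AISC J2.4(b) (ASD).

E90XX → F_EXX = 90 ksi.
t_e = 0.707 × 0.5 = 0.3535 in.
R_nwl = 0.6 × 90 × 0.3535 × 27 = 515.4 kip (longitudinal, 2 welds).
R_nwt = 0.6 × 90 × 0.3535 × 7.5 = 143.2 kip (transverse, base value).
(i) R_nwl + R_nwt = 658.6 kip; (ii) 0.85 R_nwl + 1.5 R_nwt = 652.8 kip.
R_n = max = 658.6 kip [governs: (i)]; R_n/Ω = 329.3 kip.

R_n/Ω ≈ 329 kip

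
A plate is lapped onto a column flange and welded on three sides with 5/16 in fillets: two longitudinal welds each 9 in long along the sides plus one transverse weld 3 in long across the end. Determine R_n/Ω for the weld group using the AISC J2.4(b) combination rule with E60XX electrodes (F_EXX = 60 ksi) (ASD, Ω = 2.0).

R_n/Ω ≈ 83.5 kip

t_e = 0.707 × 0.3125 = 0.2209 in.
R_nwl = 0.6 × 60 × 0.2209 × 18 = 143.2 kip (longitudinal, 2 welds).
R_nwt = 0.6 × 60 × 0.2209 × 3 = 23.86 kip (transverse, base value).
(i) R_nwl + R_nwt = 167 kip; (ii) 0.85 R_nwl + 1.5 R_nwt = 157.5 kip.
R_n = max = 167 kip [governs: (i)]; R_n/Ω = 83.51 kip.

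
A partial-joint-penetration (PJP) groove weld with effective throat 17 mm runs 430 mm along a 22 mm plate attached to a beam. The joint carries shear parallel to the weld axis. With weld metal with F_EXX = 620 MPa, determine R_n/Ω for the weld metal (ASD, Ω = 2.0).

R_n/Ω ≈ 1360 kN

Effective throat (given) t_e = 17 mm.
A_we = 17 × 430 = 7310 mm².
F_nw = 0.6 F_EXX = 372 MPa.
R_n/Ω = (372 × 7310) / 2.0 × 10⁻³ = 1360 kN.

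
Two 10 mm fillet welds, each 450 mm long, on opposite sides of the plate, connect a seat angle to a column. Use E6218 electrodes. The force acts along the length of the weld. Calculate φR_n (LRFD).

E62XX → F_EXX = 620 MPa.
Effective throat t_e = 0.707 × 10 = 7.07 mm.
Total length L = 900 mm; A_we = 7.07 × 900 = 6363 mm².
F_nw = 0.6 F_EXX = 0.6 × 620 = 372 MPa.
φR_n = 0.75 × 372 × 6363 × 10⁻³ = 1775 kN.

φR_n ≈ 1780 kN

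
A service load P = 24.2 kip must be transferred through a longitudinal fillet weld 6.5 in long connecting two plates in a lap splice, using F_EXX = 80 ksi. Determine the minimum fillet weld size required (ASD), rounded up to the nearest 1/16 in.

w = 1/4 in

Total weld length L = 6.5 in.
Required throat t_e = P × Ω / (0.6 F_EXX × L) = 24.2 × 2.0 / (0.6 × 80 × 6.5) = 0.1551 in.
Required leg w = t_e / 0.707 = 0.2194 in → use 1/4 in.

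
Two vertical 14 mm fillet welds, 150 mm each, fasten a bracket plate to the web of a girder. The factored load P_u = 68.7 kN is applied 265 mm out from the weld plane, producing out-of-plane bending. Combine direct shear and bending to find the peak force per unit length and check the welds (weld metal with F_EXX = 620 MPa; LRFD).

f_max ≈ 2440 N/mm; adequate

L_w = 2 × 150 = 300 mm; section modulus (unit throat) S = 2 × L²/6 = 7500 mm².
Direct shear f_v = P/L_w = 68.7×10³/300 = 229 N/mm.
Moment M = P × e = 68.7×10³ × 265 = 18206000 N·mm; bending f_b = M/S = 2427 N/mm.
f_max = √(f_v² + f_b²) = √(229² + 2427²) = 2438 N/mm.
φr_n = 0.75 × 0.6 × 620 × (0.707 × 14) = 2762 N/mm → adequate.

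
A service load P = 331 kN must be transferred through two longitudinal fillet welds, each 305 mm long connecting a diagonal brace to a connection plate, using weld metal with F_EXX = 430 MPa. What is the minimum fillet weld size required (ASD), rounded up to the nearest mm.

w = 6 mm

Total weld length L = 610 mm.
Required throat t_e = P × Ω / (0.6 F_EXX × L) = 331 × 2.0 / (0.6 × 430 × 610 × 10⁻³) = 4.206 mm.
Required leg w = t_e / 0.707 = 5.95 mm → use 6 mm.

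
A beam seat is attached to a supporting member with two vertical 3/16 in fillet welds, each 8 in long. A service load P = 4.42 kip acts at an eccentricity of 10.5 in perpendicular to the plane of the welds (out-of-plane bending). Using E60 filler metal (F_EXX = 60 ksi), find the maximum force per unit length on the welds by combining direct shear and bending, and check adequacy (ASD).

f_max ≈ 2.19 kip/in; adequate

L_w = 2 × 8 = 16 in; section modulus (unit throat) S = 2 × L²/6 = 21.33 in².
Direct shear f_v = P/L_w = 4.42/16 = 0.2762 kip/in.
Moment M = P × e = 4.42 × 10.5 = 46.41 kip·in; bending f_b = M/S = 2.175 kip/in.
f_max = √(f_v² + f_b²) = √(0.2762² + 2.175²) = 2.193 kip/in.
r_n/Ω = (1/2.0) × 0.6 × 60 × (0.707 × 0.1875) = 2.386 kip/in → adequate.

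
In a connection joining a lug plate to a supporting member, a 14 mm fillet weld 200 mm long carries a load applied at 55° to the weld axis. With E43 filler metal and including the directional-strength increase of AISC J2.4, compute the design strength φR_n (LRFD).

E43XX → F_EXX = 430 MPa.
t_e = 0.707 × 14 = 9.898 mm; A_we = 9.898 × 200 = 1980 mm².
Directional factor: 1.0 + 0.5 sin^1.5(55°) = 1.371.
F_nw = 0.6 × 430 × 1.371 = 353.6 MPa.
φR_n = 0.75 × 353.6 × 1980 × 10⁻³ = 525 kN.

φR_n ≈ 525 kN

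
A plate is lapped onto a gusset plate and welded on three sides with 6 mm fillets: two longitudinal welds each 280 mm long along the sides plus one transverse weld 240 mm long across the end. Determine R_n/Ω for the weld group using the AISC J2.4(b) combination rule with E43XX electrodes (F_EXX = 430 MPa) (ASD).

R_n/Ω ≈ 457 kN

t_e = 0.707 × 6 = 4.242 mm.
R_nwl = 0.6 × 430 × 4.242 × 560 × 10⁻³ = 612.9 kN (longitudinal, 2 welds).
R_nwt = 0.6 × 430 × 4.242 × 240 × 10⁻³ = 262.7 kN (transverse, base value).
(i) R_nwl + R_nwt = 875.5 kN; (ii) 0.85 R_nwl + 1.5 R_nwt = 914.9 kN.
R_n = max = 914.9 kN [governs: (ii)]; R_n/Ω = 457.5 kN.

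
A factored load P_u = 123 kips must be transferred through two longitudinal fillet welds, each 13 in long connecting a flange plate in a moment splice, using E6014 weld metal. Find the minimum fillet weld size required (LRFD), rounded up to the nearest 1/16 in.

E60XX → F_EXX = 60 ksi.
Total weld length L = 26 in.
Required throat t_e = P_u / (φ × 0.6 F_EXX × L) = 123 / (0.75 × 0.6 × 60 × 26) = 0.1752 in.
Required leg w = t_e / 0.707 = 0.2478 in → use 1/4 in.

w = 1/4 in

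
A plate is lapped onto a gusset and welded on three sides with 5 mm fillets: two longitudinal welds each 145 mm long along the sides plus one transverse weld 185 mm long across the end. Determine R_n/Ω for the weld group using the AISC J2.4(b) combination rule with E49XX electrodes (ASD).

R_n/Ω ≈ 272 kN

E49XX → F_EXX = 490 MPa.
t_e = 0.707 × 5 = 3.535 mm.
R_nwl = 0.6 × 490 × 3.535 × 290 × 10⁻³ = 301.4 kN (longitudinal, 2 welds).
R_nwt = 0.6 × 490 × 3.535 × 185 × 10⁻³ = 192.3 kN (transverse, base value).
(i) R_nwl + R_nwt = 493.7 kN; (ii) 0.85 R_nwl + 1.5 R_nwt = 544.6 kN.
R_n = max = 544.6 kN [governs: (ii)]; R_n/Ω = 272.3 kN.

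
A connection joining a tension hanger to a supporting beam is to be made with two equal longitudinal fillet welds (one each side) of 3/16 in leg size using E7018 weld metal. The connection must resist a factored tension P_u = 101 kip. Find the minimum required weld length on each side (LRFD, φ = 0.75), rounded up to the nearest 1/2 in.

E70XX → F_EXX = 70 ksi.
Throat t_e = 0.707 × 0.1875 = 0.1326 in.
φr_n = 0.75 × 0.6 × 70 × 0.1326 = 4.176 kip/in.
L_req = P_u / φr_n = 101 / 4.176 = 24.19 in total.
Per side: 24.19 / 2 = 12.09 in.
Round up → use L = 12.5 in on each side.

L = 12.5 in on each side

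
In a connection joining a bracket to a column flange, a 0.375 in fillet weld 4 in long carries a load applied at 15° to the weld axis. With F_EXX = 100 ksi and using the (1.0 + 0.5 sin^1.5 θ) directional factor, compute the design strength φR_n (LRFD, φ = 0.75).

t_e = 0.707 × 0.375 = 0.2651 in; A_we = 0.2651 × 4 = 1.06 in².
Directional factor: 1.0 + 0.5 sin^1.5(15°) = 1.066.
F_nw = 0.6 × 100 × 1.066 = 63.95 ksi.
φR_n = 0.75 × 63.95 × 1.06 = 50.86 kip.

φR_n ≈ 50.9 kip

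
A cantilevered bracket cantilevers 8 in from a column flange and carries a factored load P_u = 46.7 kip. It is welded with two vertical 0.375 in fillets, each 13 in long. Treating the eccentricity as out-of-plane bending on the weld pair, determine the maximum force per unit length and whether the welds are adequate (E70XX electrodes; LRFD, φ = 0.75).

f_max ≈ 6.87 kip/in; adequate

E70XX → F_EXX = 70 ksi.
L_w = 2 × 13 = 26 in; section modulus (unit throat) S = 2 × L²/6 = 56.33 in².
Direct shear f_v = P/L_w = 46.7/26 = 1.796 kip/in.
Moment M = P × e = 46.7 × 8 = 373.6 kip·in; bending f_b = M/S = 6.632 kip/in.
f_max = √(f_v² + f_b²) = √(1.796² + 6.632²) = 6.871 kip/in.
φr_n = 0.75 × 0.6 × 70 × (0.707 × 0.375) = 8.351 kip/in → adequate.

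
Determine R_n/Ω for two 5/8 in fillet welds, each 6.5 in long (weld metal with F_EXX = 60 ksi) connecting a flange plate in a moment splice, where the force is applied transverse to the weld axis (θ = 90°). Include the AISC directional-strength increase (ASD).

t_e = 0.707 × 0.625 = 0.4419 in; A_we = 0.4419 × 13 = 5.744 in².
Directional factor: 1.0 + 0.5 sin^1.5(90°) = 1.5.
F_nw = 0.6 × 60 × 1.5 = 54 ksi.
R_n/Ω = (54 × 5.744) / 2.0 = 155.1 kips.

R_n/Ω ≈ 155 kips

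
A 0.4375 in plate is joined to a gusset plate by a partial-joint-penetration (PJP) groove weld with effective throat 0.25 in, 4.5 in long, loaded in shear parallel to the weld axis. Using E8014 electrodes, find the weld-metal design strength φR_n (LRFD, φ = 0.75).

E80XX → F_EXX = 80 ksi.
Effective throat (given) t_e = 0.25 in.
A_we = 0.25 × 4.5 = 1.125 in².
F_nw = 0.6 F_EXX = 48 ksi.
φR_n = 0.75 × 48 × 1.125 = 40.5 kip.

φR_n ≈ 40.5 kip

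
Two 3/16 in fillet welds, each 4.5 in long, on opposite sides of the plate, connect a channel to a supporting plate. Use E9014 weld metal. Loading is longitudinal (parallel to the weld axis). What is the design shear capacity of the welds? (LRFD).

φR_n ≈ 48.3 kip

E90XX → F_EXX = 90 ksi.
Effective throat t_e = 0.707 × 0.1875 = 0.1326 in.
Total length L = 9 in; A_we = 0.1326 × 9 = 1.193 in².
F_nw = 0.6 F_EXX = 0.6 × 90 = 54 ksi.
φR_n = 0.75 × 54 × 1.193 = 48.32 kip.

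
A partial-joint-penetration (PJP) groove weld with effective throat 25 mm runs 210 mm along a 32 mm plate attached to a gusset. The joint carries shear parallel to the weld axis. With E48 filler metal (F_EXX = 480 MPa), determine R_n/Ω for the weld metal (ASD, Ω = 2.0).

Effective throat (given) t_e = 25 mm.
A_we = 25 × 210 = 5250 mm².
F_nw = 0.6 F_EXX = 288 MPa.
R_n/Ω = (288 × 5250) / 2.0 × 10⁻³ = 756 kN.

R_n/Ω ≈ 756 kN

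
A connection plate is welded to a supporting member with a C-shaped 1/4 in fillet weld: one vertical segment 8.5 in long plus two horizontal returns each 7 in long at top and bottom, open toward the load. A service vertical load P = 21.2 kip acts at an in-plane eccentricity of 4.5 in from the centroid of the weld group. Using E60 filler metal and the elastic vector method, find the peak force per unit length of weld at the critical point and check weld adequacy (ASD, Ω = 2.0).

E60XX → F_EXX = 60 ksi.
Total weld length L_w = 22.5 in. Treat welds as unit-width lines.
Centroid: x̄ = 2×7×3.5 / 22.5 = 2.178 in from the vertical weld.
Polar moment about centroid: J = I_x + I_y = [8.5³/12 + 2×7×4.25²] + [8.5×2.178² + 2(7³/12 + 7×1.322²)] = 426 in³.
Direct shear f_v = P/L_w = 21.2 / 22.5 = 0.9422 kip/in (vertical).
Torsion M = P·e = 21.2 × 4.5 = 95.4 kip·in.
Critical point at (x, y) = (4.822, 4.25) from centroid. f_tx = M·y/J = 0.9517 kip/in; f_ty = M·x/J = 1.08 kip/in.
Resultant f_max = √[f_tx² + (f_v + f_ty)²] = √[0.9517² + (0.9422 + 1.08)²] = 2.235 kip/in.
Capacity per unit length: r_n/Ω = (1/2.0) × 0.6 × 60 × (0.707 × 0.25) = 3.181 kip/in.
2.235 ≤ 3.181 → adequate.

f_max ≈ 2.23 kip/in; adequate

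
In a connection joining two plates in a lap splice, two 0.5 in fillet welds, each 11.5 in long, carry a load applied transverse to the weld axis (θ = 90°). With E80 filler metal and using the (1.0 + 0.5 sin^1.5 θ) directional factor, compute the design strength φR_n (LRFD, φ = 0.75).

E80XX → F_EXX = 80 ksi.
t_e = 0.707 × 0.5 = 0.3535 in; A_we = 0.3535 × 23 = 8.13 in².
Directional factor: 1.0 + 0.5 sin^1.5(90°) = 1.5.
F_nw = 0.6 × 80 × 1.5 = 72 ksi.
φR_n = 0.75 × 72 × 8.13 = 439 kips.

φR_n ≈ 439 kips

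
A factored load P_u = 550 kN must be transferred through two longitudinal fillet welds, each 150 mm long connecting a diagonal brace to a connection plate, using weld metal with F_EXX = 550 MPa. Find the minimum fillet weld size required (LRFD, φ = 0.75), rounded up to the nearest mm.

Total weld length L = 300 mm.
Required throat t_e = P_u / (φ × 0.6 F_EXX × L) = 550 / (0.75 × 0.6 × 550 × 300 × 10⁻³) = 7.407 mm.
Required leg w = t_e / 0.707 = 10.48 mm → use 11 mm.

w = 11 mm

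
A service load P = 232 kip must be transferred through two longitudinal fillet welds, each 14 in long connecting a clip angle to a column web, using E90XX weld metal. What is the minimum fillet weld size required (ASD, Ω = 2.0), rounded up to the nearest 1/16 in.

E90XX → F_EXX = 90 ksi.
Total weld length L = 28 in.
Required throat t_e = P × Ω / (0.6 F_EXX × L) = 232 × 2.0 / (0.6 × 90 × 28) = 0.3069 in.
Required leg w = t_e / 0.707 = 0.4341 in → use 7/16 in.

w = 7/16 in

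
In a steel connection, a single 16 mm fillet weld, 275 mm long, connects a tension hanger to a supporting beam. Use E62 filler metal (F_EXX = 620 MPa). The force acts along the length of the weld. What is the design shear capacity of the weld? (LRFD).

Effective throat t_e = 0.707 × 16 = 11.31 mm.
Total length L = 275 mm; A_we = 11.31 × 275 = 3111 mm².
F_nw = 0.6 F_EXX = 0.6 × 620 = 372 MPa.
φR_n = 0.75 × 372 × 3111 × 10⁻³ = 867.9 kN.

φR_n ≈ 868 kN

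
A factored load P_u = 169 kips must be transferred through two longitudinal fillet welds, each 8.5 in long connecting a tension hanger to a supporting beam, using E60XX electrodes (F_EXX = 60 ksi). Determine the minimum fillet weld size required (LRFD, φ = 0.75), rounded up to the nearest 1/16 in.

w = 9/16 in

Total weld length L = 17 in.
Required throat t_e = P_u / (φ × 0.6 F_EXX × L) = 169 / (0.75 × 0.6 × 60 × 17) = 0.3682 in.
Required leg w = t_e / 0.707 = 0.5208 in → use 9/16 in.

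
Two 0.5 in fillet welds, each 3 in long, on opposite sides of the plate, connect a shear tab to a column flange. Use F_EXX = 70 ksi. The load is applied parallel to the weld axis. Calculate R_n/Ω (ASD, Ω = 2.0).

R_n/Ω ≈ 44.5 kip

Effective throat t_e = 0.707 × 0.5 = 0.3535 in.
Total length L = 6 in; A_we = 0.3535 × 6 = 2.121 in².
F_nw = 0.6 F_EXX = 0.6 × 70 = 42 ksi.
R_n = 42 × 2.121 = 89.08 kip; R_n/Ω = 89.08/2.0 = 44.54 kip.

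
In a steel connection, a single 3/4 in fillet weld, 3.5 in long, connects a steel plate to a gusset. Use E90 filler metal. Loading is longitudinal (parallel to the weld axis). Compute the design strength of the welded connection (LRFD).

E90XX → F_EXX = 90 ksi.
Effective throat t_e = 0.707 × 0.75 = 0.5302 in.
Total length L = 3.5 in; A_we = 0.5302 × 3.5 = 1.856 in².
F_nw = 0.6 F_EXX = 0.6 × 90 = 54 ksi.
φR_n = 0.75 × 54 × 1.856 = 75.16 kips.

φR_n ≈ 75.2 kips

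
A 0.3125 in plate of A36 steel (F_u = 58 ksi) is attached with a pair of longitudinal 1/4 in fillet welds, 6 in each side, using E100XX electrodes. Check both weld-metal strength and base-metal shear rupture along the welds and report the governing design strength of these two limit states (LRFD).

φR_n ≈ 95.4 kip (weld metal governs)

E100XX → F_EXX = 100 ksi.
t_e = 0.707 × 0.25 = 0.1767 in; L = 12 in.
Weld metal: φR_n = 0.75 × 0.6 × 100 × 0.1767 × 12 = 95.44 kip.
Base metal (shear rupture): φR_n = 0.75 × 0.6 × 58 × 0.3125 × 12 = 97.88 kip.
Governing: weld metal.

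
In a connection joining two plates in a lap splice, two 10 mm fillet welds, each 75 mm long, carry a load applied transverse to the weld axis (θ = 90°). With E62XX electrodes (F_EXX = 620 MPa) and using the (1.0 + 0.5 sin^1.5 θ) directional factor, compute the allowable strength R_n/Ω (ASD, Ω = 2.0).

R_n/Ω ≈ 296 kN

t_e = 0.707 × 10 = 7.07 mm; A_we = 7.07 × 150 = 1060 mm².
Directional factor: 1.0 + 0.5 sin^1.5(90°) = 1.5.
F_nw = 0.6 × 620 × 1.5 = 558 MPa.
R_n/Ω = (558 × 1060) / 2.0 × 10⁻³ = 295.9 kN.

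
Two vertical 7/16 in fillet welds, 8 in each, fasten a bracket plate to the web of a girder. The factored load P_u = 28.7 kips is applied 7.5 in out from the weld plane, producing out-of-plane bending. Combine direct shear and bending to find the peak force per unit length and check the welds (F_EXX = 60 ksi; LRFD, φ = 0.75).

f_max ≈ 10.2 kip/in; NOT adequate

L_w = 2 × 8 = 16 in; section modulus (unit throat) S = 2 × L²/6 = 21.33 in².
Direct shear f_v = P/L_w = 28.7/16 = 1.794 kip/in.
Moment M = P × e = 28.7 × 7.5 = 215.25 kip·in; bending f_b = M/S = 10.09 kip/in.
f_max = √(f_v² + f_b²) = √(1.794² + 10.09²) = 10.25 kip/in.
φr_n = 0.75 × 0.6 × 60 × (0.707 × 0.4375) = 8.351 kip/in → NOT adequate.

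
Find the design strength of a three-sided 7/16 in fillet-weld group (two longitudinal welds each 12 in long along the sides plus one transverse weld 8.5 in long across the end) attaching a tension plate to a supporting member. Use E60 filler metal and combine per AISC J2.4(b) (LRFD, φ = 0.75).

E60XX → F_EXX = 60 ksi.
t_e = 0.707 × 0.4375 = 0.3093 in.
R_nwl = 0.6 × 60 × 0.3093 × 24 = 267.2 kip (longitudinal, 2 welds).
R_nwt = 0.6 × 60 × 0.3093 × 8.5 = 94.65 kip (transverse, base value).
(i) R_nwl + R_nwt = 361.9 kip; (ii) 0.85 R_nwl + 1.5 R_nwt = 369.1 kip.
R_n = max = 369.1 kip [governs: (ii)]; φR_n = 276.9 kip.

φR_n ≈ 277 kip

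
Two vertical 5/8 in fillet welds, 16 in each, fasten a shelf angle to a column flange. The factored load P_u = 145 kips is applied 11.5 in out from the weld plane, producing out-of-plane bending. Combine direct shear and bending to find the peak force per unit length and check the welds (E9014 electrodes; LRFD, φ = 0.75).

f_max ≈ 20.1 kip/in; NOT adequate

E90XX → F_EXX = 90 ksi.
L_w = 2 × 16 = 32 in; section modulus (unit throat) S = 2 × L²/6 = 85.33 in².
Direct shear f_v = P/L_w = 145/32 = 4.531 kip/in.
Moment M = P × e = 145 × 11.5 = 1667.5 kip·in; bending f_b = M/S = 19.54 kip/in.
f_max = √(f_v² + f_b²) = √(4.531² + 19.54²) = 20.06 kip/in.
φr_n = 0.75 × 0.6 × 90 × (0.707 × 0.625) = 17.9 kip/in → NOT adequate.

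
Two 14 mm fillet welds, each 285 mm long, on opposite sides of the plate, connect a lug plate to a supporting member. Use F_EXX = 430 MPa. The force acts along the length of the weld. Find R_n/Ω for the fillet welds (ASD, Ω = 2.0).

R_n/Ω ≈ 728 kN

Effective throat t_e = 0.707 × 14 = 9.898 mm.
Total length L = 570 mm; A_we = 9.898 × 570 = 5642 mm².
F_nw = 0.6 F_EXX = 0.6 × 430 = 258 MPa.
R_n = 258 × 5642 × 10⁻³ = 1456 kN; R_n/Ω = 1456/2.0 = 727.8 kN.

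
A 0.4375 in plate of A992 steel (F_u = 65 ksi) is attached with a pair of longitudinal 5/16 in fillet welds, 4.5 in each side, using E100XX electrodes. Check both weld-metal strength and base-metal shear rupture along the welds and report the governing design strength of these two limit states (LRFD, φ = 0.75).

E100XX → F_EXX = 100 ksi.
t_e = 0.707 × 0.3125 = 0.2209 in; L = 9 in.
Weld metal: φR_n = 0.75 × 0.6 × 100 × 0.2209 × 9 = 89.48 kip.
Base metal (shear rupture): φR_n = 0.75 × 0.6 × 65 × 0.4375 × 9 = 115.2 kip.
Governing: weld metal.

φR_n ≈ 89.5 kip (weld metal governs)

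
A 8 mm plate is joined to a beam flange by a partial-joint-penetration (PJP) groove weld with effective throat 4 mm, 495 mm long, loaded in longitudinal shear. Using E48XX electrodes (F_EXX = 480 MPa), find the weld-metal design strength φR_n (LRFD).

Effective throat (given) t_e = 4 mm.
A_we = 4 × 495 = 1980 mm².
F_nw = 0.6 F_EXX = 288 MPa.
φR_n = 0.75 × 288 × 1980 × 10⁻³ = 427.7 kN.

φR_n ≈ 428 kN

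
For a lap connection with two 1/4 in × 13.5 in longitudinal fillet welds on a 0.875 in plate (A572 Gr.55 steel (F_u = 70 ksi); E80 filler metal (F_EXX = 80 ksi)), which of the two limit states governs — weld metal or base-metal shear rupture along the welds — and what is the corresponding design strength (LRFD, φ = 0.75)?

φR_n ≈ 172 kips (weld metal governs)

t_e = 0.707 × 0.25 = 0.1767 in; L = 27 in.
Weld metal: φR_n = 0.75 × 0.6 × 80 × 0.1767 × 27 = 171.8 kips.
Base metal (shear rupture): φR_n = 0.75 × 0.6 × 70 × 0.875 × 27 = 744.2 kips.
Governing: weld metal.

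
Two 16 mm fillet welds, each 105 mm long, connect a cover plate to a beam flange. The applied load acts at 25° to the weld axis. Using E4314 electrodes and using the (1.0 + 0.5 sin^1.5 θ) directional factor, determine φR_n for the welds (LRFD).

φR_n ≈ 523 kN

E43XX → F_EXX = 430 MPa.
t_e = 0.707 × 16 = 11.31 mm; A_we = 11.31 × 210 = 2376 mm².
Directional factor: 1.0 + 0.5 sin^1.5(25°) = 1.137.
F_nw = 0.6 × 430 × 1.137 = 293.4 MPa.
φR_n = 0.75 × 293.4 × 2376 × 10⁻³ = 522.8 kN.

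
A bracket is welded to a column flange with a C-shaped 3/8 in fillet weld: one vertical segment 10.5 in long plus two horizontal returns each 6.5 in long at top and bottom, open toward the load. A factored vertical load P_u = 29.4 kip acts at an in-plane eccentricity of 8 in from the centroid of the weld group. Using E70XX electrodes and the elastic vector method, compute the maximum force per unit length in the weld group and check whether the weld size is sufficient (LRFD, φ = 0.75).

f_max ≈ 3.9 kip/in; adequate

E70XX → F_EXX = 70 ksi.
Total weld length L_w = 23.5 in. Treat welds as unit-width lines.
Centroid: x̄ = 2×6.5×3.25 / 23.5 = 1.798 in from the vertical weld.
Polar moment about centroid: J = I_x + I_y = [10.5³/12 + 2×6.5×5.25²] + [10.5×1.798² + 2(6.5³/12 + 6.5×1.452²)] = 561.9 in³.
Direct shear f_v = P/L_w = 29.4 / 23.5 = 1.251 kip/in (vertical).
Torsion M = P·e = 29.4 × 8 = 235.2 kip·in.
Critical point at (x, y) = (4.702, 5.25) from centroid. f_tx = M·y/J = 2.198 kip/in; f_ty = M·x/J = 1.968 kip/in.
Resultant f_max = √[f_tx² + (f_v + f_ty)²] = √[2.198² + (1.251 + 1.968)²] = 3.898 kip/in.
Capacity per unit length: φr_n = 0.75 × 0.6 × 70 × (0.707 × 0.375) = 8.351 kip/in.
3.898 ≤ 8.351 → adequate.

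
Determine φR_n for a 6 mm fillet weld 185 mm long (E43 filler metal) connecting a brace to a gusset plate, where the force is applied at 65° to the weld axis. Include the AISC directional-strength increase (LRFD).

φR_n ≈ 217 kN

E43XX → F_EXX = 430 MPa.
t_e = 0.707 × 6 = 4.242 mm; A_we = 4.242 × 185 = 784.8 mm².
Directional factor: 1.0 + 0.5 sin^1.5(65°) = 1.431.
F_nw = 0.6 × 430 × 1.431 = 369.3 MPa.
φR_n = 0.75 × 369.3 × 784.8 × 10⁻³ = 217.4 kN.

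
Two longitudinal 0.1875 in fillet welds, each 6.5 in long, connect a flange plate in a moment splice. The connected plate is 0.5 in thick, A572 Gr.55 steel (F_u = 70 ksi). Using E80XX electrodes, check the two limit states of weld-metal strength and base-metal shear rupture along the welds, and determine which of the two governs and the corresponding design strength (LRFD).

E80XX → F_EXX = 80 ksi.
t_e = 0.707 × 0.1875 = 0.1326 in; L = 13 in.
Weld metal: φR_n = 0.75 × 0.6 × 80 × 0.1326 × 13 = 62.04 kips.
Base metal (shear rupture): φR_n = 0.75 × 0.6 × 70 × 0.5 × 13 = 204.8 kips.
Governing: weld metal.

φR_n ≈ 62 kips (weld metal governs)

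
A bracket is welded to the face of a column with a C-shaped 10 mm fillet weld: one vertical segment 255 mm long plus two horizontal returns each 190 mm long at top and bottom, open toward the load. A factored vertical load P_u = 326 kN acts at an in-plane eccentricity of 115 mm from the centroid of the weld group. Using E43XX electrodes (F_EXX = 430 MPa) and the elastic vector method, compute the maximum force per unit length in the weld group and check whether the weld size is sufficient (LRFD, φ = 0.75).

Total weld length L_w = 635 mm. Treat welds as unit-width lines.
Centroid: x̄ = 2×190×95 / 635 = 56.85 mm from the vertical weld.
Polar moment about centroid: J = I_x + I_y = [255³/12 + 2×190×127.5²] + [255×56.85² + 2(190³/12 + 190×38.15²)] = 10080000 mm³.
Direct shear f_v = P/L_w = 326×10³ / 635 = 513.4 N/mm (vertical).
Torsion M = P·e = 326×10³ × 115 = 37490000 N·mm.
Critical point at (x, y) = (133.1, 127.5) from centroid. f_tx = M·y/J = 474.2 N/mm; f_ty = M·x/J = 495.2 N/mm.
Resultant f_max = √[f_tx² + (f_v + f_ty)²] = √[474.2² + (513.4 + 495.2)²] = 1115 N/mm.
Capacity per unit length: φr_n = 0.75 × 0.6 × 430 × (0.707 × 10) = 1368 N/mm.
1115 ≤ 1368 → adequate.

f_max ≈ 1110 N/mm; adequate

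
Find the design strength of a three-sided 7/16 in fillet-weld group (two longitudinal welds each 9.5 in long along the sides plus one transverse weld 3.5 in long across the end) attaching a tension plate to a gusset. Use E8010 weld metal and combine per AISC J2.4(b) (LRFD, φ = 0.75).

E80XX → F_EXX = 80 ksi.
t_e = 0.707 × 0.4375 = 0.3093 in.
R_nwl = 0.6 × 80 × 0.3093 × 19 = 282.1 kips (longitudinal, 2 welds).
R_nwt = 0.6 × 80 × 0.3093 × 3.5 = 51.96 kips (transverse, base value).
(i) R_nwl + R_nwt = 334.1 kips; (ii) 0.85 R_nwl + 1.5 R_nwt = 317.7 kips.
R_n = max = 334.1 kips [governs: (i)]; φR_n = 250.5 kips.

φR_n ≈ 251 kips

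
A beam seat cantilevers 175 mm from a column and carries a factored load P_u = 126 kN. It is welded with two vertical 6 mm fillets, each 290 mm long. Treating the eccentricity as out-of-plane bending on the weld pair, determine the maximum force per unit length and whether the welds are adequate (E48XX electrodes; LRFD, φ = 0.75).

f_max ≈ 816 N/mm; adequate

E48XX → F_EXX = 480 MPa.
L_w = 2 × 290 = 580 mm; section modulus (unit throat) S = 2 × L²/6 = 28030 mm².
Direct shear f_v = P/L_w = 126×10³/580 = 217.2 N/mm.
Moment M = P × e = 126×10³ × 175 = 22050000 N·mm; bending f_b = M/S = 786.6 N/mm.
f_max = √(f_v² + f_b²) = √(217.2² + 786.6²) = 816 N/mm.
φr_n = 0.75 × 0.6 × 480 × (0.707 × 6) = 916.3 N/mm → adequate.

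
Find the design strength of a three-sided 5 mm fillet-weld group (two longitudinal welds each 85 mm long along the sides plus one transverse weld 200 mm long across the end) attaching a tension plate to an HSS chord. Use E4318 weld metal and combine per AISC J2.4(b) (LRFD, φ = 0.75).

φR_n ≈ 304 kN

E43XX → F_EXX = 430 MPa.
t_e = 0.707 × 5 = 3.535 mm.
R_nwl = 0.6 × 430 × 3.535 × 170 × 10⁻³ = 155 kN (longitudinal, 2 welds).
R_nwt = 0.6 × 430 × 3.535 × 200 × 10⁻³ = 182.4 kN (transverse, base value).
(i) R_nwl + R_nwt = 337.5 kN; (ii) 0.85 R_nwl + 1.5 R_nwt = 405.4 kN.
R_n = max = 405.4 kN [governs: (ii)]; φR_n = 304 kN.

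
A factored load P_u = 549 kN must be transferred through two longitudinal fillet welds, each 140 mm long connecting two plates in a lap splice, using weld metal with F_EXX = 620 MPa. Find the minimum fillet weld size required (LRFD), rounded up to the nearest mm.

Total weld length L = 280 mm.
Required throat t_e = P_u / (φ × 0.6 F_EXX × L) = 549 / (0.75 × 0.6 × 620 × 280 × 10⁻³) = 7.028 mm.
Required leg w = t_e / 0.707 = 9.94 mm → use 10 mm.

w = 10 mm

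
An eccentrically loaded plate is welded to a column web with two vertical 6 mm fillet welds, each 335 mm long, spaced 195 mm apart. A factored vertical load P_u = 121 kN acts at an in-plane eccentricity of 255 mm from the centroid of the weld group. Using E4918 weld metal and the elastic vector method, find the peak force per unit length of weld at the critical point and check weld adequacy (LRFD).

E49XX → F_EXX = 490 MPa.
Total weld length L_w = 670 mm. Treat welds as unit-width lines.
Polar moment about centroid: J = 2[d³/12 + d(b/2)²] = 2[335³/12 + 335×97.5²] = 12640000 mm³.
Direct shear f_v = P/L_w = 121×10³ / 670 = 180.6 N/mm (vertical).
Torsion M = P·e = 121×10³ × 255 = 30855000 N·mm.
Critical point at (x, y) = (97.5, 167.5) from centroid. f_tx = M·y/J = 409 N/mm; f_ty = M·x/J = 238.1 N/mm.
Resultant f_max = √[f_tx² + (f_v + f_ty)²] = √[409² + (180.6 + 238.1)²] = 585.3 N/mm.
Capacity per unit length: φr_n = 0.75 × 0.6 × 490 × (0.707 × 6) = 935.4 N/mm.
585.3 ≤ 935.4 → adequate.

f_max ≈ 585 N/mm; adequate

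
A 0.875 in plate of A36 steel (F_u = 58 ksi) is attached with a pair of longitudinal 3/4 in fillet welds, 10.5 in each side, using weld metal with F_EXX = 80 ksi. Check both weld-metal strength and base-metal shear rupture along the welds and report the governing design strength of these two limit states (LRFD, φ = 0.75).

t_e = 0.707 × 0.75 = 0.5302 in; L = 21 in.
Weld metal: φR_n = 0.75 × 0.6 × 80 × 0.5302 × 21 = 400.9 kips.
Base metal (shear rupture): φR_n = 0.75 × 0.6 × 58 × 0.875 × 21 = 479.6 kips.
Governing: weld metal.

φR_n ≈ 401 kips (weld metal governs)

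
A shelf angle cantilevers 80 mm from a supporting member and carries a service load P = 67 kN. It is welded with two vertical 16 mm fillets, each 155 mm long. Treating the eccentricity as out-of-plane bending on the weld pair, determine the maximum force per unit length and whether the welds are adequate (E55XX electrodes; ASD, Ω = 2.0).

E55XX → F_EXX = 550 MPa.
L_w = 2 × 155 = 310 mm; section modulus (unit throat) S = 2 × L²/6 = 8008 mm².
Direct shear f_v = P/L_w = 67×10³/310 = 216.1 N/mm.
Moment M = P × e = 67×10³ × 80 = 5360000 N·mm; bending f_b = M/S = 669.3 N/mm.
f_max = √(f_v² + f_b²) = √(216.1² + 669.3²) = 703.3 N/mm.
r_n/Ω = (1/2.0) × 0.6 × 550 × (0.707 × 16) = 1866 N/mm → adequate.

f_max ≈ 703 N/mm; adequate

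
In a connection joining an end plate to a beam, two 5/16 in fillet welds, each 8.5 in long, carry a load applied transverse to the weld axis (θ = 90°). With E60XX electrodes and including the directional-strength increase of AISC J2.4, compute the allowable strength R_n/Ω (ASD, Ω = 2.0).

R_n/Ω ≈ 101 kip

E60XX → F_EXX = 60 ksi.
t_e = 0.707 × 0.3125 = 0.2209 in; A_we = 0.2209 × 17 = 3.756 in².
Directional factor: 1.0 + 0.5 sin^1.5(90°) = 1.5.
F_nw = 0.6 × 60 × 1.5 = 54 ksi.
R_n/Ω = (54 × 3.756) / 2.0 = 101.4 kip.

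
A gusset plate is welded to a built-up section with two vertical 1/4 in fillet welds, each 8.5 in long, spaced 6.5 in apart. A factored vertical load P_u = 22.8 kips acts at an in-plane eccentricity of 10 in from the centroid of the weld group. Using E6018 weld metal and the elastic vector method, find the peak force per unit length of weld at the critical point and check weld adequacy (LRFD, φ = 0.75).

E60XX → F_EXX = 60 ksi.
Total weld length L_w = 17 in. Treat welds as unit-width lines.
Polar moment about centroid: J = 2[d³/12 + d(b/2)²] = 2[8.5³/12 + 8.5×3.25²] = 281.9 in³.
Direct shear f_v = P/L_w = 22.8 / 17 = 1.341 kip/in (vertical).
Torsion M = P·e = 22.8 × 10 = 228 kip·in.
Critical point at (x, y) = (3.25, 4.25) from centroid. f_tx = M·y/J = 3.437 kip/in; f_ty = M·x/J = 2.628 kip/in.
Resultant f_max = √[f_tx² + (f_v + f_ty)²] = √[3.437² + (1.341 + 2.628)²] = 5.251 kip/in.
Capacity per unit length: φr_n = 0.75 × 0.6 × 60 × (0.707 × 0.25) = 4.772 kip/in.
5.251 > 4.772 → NOT adequate.

f_max ≈ 5.25 kip/in; NOT adequate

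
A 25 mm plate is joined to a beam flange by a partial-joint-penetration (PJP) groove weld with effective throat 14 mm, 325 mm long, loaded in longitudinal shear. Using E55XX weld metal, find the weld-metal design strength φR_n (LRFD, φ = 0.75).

E55XX → F_EXX = 550 MPa.
Effective throat (given) t_e = 14 mm.
A_we = 14 × 325 = 4550 mm².
F_nw = 0.6 F_EXX = 330 MPa.
φR_n = 0.75 × 330 × 4550 × 10⁻³ = 1126 kN.

φR_n ≈ 1130 kN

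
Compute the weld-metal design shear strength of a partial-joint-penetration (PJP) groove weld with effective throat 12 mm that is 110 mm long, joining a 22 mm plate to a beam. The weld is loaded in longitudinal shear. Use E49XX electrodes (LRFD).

E49XX → F_EXX = 490 MPa.
Effective throat (given) t_e = 12 mm.
A_we = 12 × 110 = 1320 mm².
F_nw = 0.6 F_EXX = 294 MPa.
φR_n = 0.75 × 294 × 1320 × 10⁻³ = 291.1 kN.

φR_n ≈ 291 kN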